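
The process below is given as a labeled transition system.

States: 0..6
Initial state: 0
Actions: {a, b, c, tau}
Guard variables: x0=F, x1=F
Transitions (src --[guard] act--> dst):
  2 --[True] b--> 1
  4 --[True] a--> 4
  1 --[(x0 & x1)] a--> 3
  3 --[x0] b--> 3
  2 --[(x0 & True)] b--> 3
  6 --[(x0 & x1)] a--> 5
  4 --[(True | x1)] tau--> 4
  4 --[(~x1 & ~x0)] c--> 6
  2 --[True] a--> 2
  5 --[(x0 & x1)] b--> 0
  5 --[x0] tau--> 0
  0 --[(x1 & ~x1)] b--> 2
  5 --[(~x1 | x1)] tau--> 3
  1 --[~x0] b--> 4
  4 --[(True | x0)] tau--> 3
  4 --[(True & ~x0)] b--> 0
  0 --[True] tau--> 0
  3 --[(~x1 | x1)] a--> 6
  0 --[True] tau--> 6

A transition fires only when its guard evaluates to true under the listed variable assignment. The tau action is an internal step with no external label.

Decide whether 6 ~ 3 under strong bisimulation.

Compute ~ classes (split until stable):
  π0 = {{0,1,2,3,4,5,6}}
  π1 = {{0,5},{1},{2},{3},{4},{6}}
  π2 = {{0},{1},{2},{3},{4},{5},{6}}
7 equivalence class(es) (converged in 3)
[6]={6}  [3]={3}

Answer: NOT BISIMILAR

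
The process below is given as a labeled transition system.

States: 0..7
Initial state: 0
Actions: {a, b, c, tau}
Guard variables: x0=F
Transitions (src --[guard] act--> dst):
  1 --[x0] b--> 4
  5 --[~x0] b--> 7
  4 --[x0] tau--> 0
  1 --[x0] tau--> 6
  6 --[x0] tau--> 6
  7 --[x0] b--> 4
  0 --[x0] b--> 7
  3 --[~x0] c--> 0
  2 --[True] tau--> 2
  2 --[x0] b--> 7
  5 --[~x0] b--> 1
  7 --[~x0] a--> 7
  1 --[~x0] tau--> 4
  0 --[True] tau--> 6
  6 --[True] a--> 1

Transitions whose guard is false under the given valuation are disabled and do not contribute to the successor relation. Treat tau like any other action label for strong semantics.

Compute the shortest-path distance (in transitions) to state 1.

BFS to 1:
  L0 = {0}
  L1 = {6}
  L2 = {1}
first hit 1 at d=2 via tau·a

Answer: 2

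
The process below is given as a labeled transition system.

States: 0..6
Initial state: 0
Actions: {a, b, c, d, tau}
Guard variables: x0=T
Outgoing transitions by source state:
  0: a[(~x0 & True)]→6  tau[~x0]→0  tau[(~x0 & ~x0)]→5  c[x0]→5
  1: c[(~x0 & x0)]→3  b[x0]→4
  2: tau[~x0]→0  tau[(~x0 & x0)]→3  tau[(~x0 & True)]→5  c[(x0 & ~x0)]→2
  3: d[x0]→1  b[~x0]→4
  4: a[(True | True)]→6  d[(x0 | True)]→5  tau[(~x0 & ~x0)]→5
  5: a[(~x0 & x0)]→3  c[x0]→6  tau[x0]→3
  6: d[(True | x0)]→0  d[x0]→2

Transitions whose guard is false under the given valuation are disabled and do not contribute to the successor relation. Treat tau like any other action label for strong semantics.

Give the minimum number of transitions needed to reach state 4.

Answer: 4

Trace:
Breadth-first toward 4:
  L0 = {0}
  L1 = {5}
  L2 = {3,6}
  L3 = {1,2}
  L4 = {4}
first hit 4 at d=4 via c·tau·d·b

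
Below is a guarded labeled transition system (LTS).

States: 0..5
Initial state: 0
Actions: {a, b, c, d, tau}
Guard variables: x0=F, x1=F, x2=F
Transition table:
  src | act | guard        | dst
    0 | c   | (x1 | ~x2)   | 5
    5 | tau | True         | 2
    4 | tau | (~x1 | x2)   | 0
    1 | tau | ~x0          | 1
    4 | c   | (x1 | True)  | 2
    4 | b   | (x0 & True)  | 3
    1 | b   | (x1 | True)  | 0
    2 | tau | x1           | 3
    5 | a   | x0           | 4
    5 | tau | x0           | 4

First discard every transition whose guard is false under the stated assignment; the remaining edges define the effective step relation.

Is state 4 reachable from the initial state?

Answer: UNREACHABLE

Analysis:
Guard filter leaves 6 enabled edge(s).
Layer 0: {0}
Layer 1: {5}  now seen {0,5}
Layer 2: {2}  now seen {0,2,5}
R = {0,2,5}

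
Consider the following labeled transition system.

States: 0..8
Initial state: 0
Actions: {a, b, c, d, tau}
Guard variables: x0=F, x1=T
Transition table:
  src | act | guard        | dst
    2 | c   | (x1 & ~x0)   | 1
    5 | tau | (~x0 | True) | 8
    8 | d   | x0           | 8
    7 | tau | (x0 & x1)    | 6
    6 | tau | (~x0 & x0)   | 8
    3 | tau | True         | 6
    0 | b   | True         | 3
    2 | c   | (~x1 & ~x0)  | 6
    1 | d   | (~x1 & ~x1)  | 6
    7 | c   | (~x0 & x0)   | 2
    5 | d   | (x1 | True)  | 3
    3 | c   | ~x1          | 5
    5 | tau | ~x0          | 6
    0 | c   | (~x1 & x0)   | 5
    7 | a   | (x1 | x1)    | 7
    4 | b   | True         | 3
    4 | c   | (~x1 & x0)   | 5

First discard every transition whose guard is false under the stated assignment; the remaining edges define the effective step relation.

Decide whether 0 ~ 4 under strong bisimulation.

Refine partition for ~:
  round 0: {{0,1,2,3,4,5,6,7,8}}
  round 1: {{0,4},{1,6,8},{2},{3},{5},{7}}
6 equivalence class(es) (converged in 2)
[0]={0,4}  [4]={0,4}

Answer: BISIMILAR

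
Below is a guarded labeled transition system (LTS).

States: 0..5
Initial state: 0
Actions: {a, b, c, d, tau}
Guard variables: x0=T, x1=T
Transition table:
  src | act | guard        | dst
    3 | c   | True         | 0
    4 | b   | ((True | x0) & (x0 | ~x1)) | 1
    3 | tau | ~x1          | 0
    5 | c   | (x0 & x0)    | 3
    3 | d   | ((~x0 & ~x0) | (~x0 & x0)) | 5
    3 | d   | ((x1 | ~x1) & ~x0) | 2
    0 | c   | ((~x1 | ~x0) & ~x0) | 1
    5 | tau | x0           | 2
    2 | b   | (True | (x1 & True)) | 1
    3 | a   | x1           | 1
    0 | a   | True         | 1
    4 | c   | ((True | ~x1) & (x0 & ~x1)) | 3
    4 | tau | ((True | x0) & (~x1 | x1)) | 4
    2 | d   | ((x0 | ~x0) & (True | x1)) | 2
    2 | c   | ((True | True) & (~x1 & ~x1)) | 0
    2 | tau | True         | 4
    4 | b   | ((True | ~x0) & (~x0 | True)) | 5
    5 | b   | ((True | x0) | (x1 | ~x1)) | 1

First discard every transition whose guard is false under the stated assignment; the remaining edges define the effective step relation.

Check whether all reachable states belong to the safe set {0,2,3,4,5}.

Safe = {0,2,3,4,5}
Reachable = {0,1}
  0: ok
  1: outside
counterexample path to 1: a

Answer: INVARIANT VIOLATED at state 1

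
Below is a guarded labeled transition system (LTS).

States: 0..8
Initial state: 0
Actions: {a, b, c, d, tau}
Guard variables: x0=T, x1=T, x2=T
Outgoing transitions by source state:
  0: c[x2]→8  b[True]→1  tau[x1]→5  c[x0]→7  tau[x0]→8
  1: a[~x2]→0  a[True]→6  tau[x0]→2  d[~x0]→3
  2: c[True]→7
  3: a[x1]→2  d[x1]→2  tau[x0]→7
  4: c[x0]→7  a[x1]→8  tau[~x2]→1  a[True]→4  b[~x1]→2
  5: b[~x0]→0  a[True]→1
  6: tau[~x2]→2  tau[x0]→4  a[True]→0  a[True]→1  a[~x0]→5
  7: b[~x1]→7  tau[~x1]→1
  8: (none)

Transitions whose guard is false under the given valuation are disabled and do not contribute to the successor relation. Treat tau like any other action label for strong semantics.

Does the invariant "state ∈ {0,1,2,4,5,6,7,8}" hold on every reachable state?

Allowed set {0,1,2,4,5,6,7,8}
Reach set: {0,1,2,4,5,6,7,8}
  0: safe
  1: safe
  2: safe
  4: safe
  5: safe
  6: safe
  7: safe
  8: safe

Answer: INVARIANT HOLDS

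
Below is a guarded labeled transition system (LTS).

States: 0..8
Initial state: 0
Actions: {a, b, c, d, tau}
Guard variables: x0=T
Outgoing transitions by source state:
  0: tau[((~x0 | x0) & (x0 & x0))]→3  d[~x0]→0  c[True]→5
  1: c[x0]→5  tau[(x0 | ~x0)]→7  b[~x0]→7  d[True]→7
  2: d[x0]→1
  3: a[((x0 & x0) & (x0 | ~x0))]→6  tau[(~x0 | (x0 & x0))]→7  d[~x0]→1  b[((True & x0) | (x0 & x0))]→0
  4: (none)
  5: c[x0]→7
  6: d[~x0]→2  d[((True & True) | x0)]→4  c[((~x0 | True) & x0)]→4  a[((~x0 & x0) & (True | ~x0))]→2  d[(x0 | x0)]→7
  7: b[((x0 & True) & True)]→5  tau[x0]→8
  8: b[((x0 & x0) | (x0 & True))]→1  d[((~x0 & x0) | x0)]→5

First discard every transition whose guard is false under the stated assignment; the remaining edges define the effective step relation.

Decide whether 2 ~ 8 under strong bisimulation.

Compute ~ classes (split until stable):
  π0 = {{0,1,2,3,4,5,6,7,8}}
  π1 = {{0},{1},{2},{3},{4},{5},{6},{7},{8}}
Fixed point at round 2; 9 class(es).
2∈{2}, 8∈{8}

Answer: NOT BISIMILAR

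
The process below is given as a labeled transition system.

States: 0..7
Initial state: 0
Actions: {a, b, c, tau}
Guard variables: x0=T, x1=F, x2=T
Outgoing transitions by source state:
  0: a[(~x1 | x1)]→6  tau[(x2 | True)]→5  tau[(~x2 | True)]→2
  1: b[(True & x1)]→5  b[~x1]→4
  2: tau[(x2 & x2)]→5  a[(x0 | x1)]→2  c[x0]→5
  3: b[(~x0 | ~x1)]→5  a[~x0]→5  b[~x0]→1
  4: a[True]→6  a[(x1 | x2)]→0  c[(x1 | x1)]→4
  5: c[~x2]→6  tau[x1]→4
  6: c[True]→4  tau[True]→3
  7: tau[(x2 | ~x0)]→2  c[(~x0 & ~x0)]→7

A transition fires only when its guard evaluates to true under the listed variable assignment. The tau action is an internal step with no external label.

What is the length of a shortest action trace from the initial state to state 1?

Answer: UNREACHABLE

Trace:
Breadth-first toward 1:
  depth 0: {0}
  depth 1: {2,5,6}
  depth 2: {3,4}
1 never appears.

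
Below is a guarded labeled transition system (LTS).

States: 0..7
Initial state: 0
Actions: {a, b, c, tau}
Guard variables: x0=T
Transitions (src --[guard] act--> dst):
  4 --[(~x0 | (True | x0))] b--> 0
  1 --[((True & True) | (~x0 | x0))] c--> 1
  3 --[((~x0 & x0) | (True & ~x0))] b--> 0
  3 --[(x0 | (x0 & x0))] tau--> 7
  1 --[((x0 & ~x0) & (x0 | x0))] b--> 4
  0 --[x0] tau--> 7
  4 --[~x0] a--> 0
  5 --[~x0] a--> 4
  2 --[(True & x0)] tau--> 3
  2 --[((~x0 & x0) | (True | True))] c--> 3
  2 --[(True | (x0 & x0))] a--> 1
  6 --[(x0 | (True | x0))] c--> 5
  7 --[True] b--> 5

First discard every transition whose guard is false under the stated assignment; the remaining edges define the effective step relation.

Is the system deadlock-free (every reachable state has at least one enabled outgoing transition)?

Reach set: {0,5,7}
  0: tau→7  [1 exit(s)]
  5: ∅  [no exit]
  7: b→5  [1 exit(s)]
trace reaching 5: tau·b

Answer: DEADLOCK at state 5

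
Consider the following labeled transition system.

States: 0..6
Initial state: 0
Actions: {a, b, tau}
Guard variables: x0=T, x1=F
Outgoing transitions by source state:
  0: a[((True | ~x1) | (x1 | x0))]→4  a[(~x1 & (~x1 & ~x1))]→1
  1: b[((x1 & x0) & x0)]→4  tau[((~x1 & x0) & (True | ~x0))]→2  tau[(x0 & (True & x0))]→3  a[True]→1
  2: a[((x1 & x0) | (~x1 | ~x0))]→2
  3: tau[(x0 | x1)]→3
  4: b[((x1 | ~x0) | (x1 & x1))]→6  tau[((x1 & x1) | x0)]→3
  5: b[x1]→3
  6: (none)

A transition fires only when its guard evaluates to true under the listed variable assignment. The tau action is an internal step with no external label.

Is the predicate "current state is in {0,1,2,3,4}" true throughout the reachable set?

Safe = {0,1,2,3,4}
Reach set: {0,1,2,3,4}
  0: safe
  1: safe
  2: safe
  3: safe
  4: safe

Answer: INVARIANT HOLDS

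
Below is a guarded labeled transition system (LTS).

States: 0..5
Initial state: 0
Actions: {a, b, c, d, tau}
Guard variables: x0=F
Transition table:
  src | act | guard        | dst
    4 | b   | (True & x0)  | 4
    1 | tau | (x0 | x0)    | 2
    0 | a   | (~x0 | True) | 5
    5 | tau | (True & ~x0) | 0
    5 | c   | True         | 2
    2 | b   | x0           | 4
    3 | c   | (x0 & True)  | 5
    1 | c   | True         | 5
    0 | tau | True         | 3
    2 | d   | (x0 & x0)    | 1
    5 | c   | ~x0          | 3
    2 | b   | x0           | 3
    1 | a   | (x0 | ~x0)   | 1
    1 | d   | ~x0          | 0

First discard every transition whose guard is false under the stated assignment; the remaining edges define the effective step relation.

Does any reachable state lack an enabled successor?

Reachable = {0,2,3,5}
  0: a→5  tau→3  [2 out]
  2: ∅  [deadlock]
  3: ∅  [deadlock]
  5: c→2  c→3  tau→0  [3 out]
trace reaching 2: a·c

Answer: DEADLOCK at state 2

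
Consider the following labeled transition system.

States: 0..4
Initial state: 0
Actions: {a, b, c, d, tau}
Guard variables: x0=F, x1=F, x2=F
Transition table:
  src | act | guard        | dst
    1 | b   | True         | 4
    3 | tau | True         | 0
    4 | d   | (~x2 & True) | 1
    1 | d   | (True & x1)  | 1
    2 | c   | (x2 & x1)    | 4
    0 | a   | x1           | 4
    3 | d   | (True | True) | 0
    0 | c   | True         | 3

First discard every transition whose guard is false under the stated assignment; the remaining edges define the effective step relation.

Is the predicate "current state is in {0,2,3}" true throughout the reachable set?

Safe = {0,2,3}
R = {0,3}
  0: ✓
  3: ✓

Answer: INVARIANT HOLDS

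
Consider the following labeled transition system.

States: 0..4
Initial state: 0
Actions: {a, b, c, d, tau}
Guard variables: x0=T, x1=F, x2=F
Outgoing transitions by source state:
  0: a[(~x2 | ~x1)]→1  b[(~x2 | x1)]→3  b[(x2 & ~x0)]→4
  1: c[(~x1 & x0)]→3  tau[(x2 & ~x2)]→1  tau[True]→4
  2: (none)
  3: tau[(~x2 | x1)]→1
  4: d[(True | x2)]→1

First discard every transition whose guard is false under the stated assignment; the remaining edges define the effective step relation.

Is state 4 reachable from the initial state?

Answer: REACHABLE

Trace:
After dropping false guards: 6 live edges.
L0 = {0}
L1 = {1,3}  total {0,1,3}
L2 = {4}  total {0,1,3,4}
Reach set: {0,1,3,4}
witness 4: a·tau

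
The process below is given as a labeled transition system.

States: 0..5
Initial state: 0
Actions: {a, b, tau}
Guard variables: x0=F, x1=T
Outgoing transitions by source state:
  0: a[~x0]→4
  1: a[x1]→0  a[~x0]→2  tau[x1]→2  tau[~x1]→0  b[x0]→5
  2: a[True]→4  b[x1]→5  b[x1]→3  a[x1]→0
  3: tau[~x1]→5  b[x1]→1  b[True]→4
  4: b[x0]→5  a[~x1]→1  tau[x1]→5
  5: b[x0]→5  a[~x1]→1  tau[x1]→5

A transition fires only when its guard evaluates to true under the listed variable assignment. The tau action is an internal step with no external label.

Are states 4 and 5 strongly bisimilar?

Refine partition for ~:
  P[0] = {{0,1,2,3,4,5}}
  P[1] = {{0},{1},{2},{3},{4,5}}
stable after 2 split(s): 5 block(s)
[4]={4,5}  [5]={4,5}

Answer: BISIMILAR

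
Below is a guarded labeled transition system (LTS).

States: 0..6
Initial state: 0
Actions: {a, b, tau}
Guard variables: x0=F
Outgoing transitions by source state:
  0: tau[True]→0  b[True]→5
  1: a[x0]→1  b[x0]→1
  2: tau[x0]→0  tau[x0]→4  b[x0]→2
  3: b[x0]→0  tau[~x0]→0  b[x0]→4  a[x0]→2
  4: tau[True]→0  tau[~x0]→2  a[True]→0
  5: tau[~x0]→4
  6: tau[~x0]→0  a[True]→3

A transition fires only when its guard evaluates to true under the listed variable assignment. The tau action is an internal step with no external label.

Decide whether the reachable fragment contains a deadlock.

Reach set: {0,2,4,5}
  0: b→5  tau→0  [deg 2]
  2: ∅  [STUCK]
  4: a→0  tau→0  tau→2  [deg 3]
  5: tau→4  [deg 1]
trace reaching 2: b·tau·tau

Answer: DEADLOCK at state 2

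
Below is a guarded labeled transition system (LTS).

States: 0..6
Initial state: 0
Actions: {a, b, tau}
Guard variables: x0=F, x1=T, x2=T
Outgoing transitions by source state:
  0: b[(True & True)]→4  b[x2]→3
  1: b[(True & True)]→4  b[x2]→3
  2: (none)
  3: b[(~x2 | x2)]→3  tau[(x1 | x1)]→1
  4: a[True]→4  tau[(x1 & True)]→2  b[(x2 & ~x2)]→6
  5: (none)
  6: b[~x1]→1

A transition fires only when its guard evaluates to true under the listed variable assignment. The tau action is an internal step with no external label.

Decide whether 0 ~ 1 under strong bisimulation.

Refine partition for ~:
  P[0] = {{0,1,2,3,4,5,6}}
  P[1] = {{0,1},{2,5,6},{3},{4}}
4 equivalence class(es) (converged in 2)
class of 0: {0,1}; class of 1: {0,1}

Answer: BISIMILAR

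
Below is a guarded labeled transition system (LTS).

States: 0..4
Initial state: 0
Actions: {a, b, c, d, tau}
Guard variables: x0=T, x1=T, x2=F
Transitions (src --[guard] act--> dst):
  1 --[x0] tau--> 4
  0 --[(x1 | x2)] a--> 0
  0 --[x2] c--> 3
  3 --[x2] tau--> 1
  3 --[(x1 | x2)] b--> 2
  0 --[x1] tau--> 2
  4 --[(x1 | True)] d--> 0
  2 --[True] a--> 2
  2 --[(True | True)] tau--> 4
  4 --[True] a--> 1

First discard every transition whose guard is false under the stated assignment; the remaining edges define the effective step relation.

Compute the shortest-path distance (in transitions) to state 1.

Answer: 3

Trace:
Layered search for 1:
  L0 = {0}
  L1 = {2}
  L2 = {4}
  L3 = {1}
1 enters at depth 3; path tau·tau·a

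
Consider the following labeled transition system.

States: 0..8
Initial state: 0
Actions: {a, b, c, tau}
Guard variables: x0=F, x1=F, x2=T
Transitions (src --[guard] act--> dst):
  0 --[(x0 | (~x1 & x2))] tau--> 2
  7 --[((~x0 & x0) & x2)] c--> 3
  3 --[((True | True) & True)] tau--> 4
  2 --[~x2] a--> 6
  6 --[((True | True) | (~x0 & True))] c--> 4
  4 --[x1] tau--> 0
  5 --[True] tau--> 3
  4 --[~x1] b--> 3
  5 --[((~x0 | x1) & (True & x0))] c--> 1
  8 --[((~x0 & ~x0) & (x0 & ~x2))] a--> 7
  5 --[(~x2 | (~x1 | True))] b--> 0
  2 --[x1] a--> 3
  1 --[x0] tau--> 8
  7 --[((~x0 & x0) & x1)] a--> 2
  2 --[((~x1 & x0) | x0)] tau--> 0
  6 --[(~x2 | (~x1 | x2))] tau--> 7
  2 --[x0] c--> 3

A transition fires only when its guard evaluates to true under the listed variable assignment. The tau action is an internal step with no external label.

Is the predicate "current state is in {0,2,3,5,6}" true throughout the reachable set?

Safe = {0,2,3,5,6}
Reach set: {0,2}
  0: safe
  2: safe

Answer: INVARIANT HOLDS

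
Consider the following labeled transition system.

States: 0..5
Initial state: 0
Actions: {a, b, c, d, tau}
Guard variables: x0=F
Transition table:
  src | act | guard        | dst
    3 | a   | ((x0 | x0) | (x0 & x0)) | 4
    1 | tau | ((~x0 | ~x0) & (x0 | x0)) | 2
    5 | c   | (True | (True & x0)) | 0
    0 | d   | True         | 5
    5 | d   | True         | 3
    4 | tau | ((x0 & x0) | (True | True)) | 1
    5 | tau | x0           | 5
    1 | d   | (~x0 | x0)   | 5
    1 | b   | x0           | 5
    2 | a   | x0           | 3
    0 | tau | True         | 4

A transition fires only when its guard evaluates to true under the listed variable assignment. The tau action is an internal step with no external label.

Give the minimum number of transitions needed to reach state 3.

Answer: 2

Trace:
BFS to 3:
  L0 = {0}
  L1 = {4,5}
  L2 = {1,3}
depth(3)=2, e.g. d·d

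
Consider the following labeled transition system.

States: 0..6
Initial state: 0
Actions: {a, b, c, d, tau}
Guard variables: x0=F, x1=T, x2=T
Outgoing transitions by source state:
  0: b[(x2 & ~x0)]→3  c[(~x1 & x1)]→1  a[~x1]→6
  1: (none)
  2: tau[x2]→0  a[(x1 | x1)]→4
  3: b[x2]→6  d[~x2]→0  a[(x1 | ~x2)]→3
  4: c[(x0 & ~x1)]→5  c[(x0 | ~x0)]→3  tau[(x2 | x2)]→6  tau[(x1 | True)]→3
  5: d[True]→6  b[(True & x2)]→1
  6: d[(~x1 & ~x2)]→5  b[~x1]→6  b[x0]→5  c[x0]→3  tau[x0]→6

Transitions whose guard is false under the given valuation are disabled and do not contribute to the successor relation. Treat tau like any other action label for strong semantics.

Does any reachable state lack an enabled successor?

Reach set: {0,3,6}
  0: b→3  [1 exit(s)]
  3: a→3  b→6  [2 exit(s)]
  6: ∅  [no exit]
witness 6: b·b

Answer: DEADLOCK at state 6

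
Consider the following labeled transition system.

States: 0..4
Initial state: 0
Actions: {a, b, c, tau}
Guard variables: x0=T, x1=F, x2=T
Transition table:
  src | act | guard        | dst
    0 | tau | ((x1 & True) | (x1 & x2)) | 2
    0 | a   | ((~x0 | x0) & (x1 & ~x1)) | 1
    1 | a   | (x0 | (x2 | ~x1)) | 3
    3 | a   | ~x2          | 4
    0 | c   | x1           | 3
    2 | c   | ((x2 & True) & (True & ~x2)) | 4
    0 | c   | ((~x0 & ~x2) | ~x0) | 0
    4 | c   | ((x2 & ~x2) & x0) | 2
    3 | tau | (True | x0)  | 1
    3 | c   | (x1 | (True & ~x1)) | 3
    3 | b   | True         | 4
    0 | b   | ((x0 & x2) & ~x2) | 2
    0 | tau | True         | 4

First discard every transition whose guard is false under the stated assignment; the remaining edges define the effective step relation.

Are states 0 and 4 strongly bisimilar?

Answer: NOT BISIMILAR

Trace:
Refine partition for ~:
  π0 = {{0,1,2,3,4}}
  π1 = {{0},{1},{2,4},{3}}
stable after 2 split(s): 4 block(s)
[0]={0}  [4]={2,4}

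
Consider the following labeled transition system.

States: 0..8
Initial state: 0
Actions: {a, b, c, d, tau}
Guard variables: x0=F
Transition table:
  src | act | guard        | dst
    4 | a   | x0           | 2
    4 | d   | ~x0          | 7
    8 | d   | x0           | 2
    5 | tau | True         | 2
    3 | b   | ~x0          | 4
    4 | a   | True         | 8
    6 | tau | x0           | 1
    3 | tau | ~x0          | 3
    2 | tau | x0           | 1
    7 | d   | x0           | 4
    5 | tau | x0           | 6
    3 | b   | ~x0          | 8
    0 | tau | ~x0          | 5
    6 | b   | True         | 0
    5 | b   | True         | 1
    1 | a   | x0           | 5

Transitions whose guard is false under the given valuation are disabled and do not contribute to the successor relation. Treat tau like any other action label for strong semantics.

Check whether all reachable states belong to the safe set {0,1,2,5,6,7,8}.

Inv-set: {0,1,2,5,6,7,8}
Reach set: {0,1,2,5}
  0: safe
  1: safe
  2: safe
  5: safe

Answer: INVARIANT HOLDS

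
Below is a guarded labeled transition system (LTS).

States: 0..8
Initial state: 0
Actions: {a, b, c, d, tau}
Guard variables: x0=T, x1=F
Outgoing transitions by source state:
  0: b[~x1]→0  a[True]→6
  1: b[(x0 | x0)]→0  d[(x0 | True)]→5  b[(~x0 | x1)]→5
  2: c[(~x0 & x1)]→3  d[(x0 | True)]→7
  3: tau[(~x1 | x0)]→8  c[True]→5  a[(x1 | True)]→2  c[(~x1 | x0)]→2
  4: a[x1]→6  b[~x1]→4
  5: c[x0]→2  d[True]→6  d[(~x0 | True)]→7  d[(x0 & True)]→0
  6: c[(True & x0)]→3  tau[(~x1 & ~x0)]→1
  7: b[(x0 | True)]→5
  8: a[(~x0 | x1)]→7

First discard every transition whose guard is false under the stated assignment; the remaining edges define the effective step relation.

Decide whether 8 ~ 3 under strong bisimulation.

Refine partition for ~:
  P[0] = {{0,1,2,3,4,5,6,7,8}}
  P[1] = {{0},{1},{2},{3},{4,7},{5},{6},{8}}
  P[2] = {{0},{1},{2},{3},{4},{5},{6},{7},{8}}
Fixed point at round 3; 9 class(es).
8∈{8}, 3∈{3}

Answer: NOT BISIMILAR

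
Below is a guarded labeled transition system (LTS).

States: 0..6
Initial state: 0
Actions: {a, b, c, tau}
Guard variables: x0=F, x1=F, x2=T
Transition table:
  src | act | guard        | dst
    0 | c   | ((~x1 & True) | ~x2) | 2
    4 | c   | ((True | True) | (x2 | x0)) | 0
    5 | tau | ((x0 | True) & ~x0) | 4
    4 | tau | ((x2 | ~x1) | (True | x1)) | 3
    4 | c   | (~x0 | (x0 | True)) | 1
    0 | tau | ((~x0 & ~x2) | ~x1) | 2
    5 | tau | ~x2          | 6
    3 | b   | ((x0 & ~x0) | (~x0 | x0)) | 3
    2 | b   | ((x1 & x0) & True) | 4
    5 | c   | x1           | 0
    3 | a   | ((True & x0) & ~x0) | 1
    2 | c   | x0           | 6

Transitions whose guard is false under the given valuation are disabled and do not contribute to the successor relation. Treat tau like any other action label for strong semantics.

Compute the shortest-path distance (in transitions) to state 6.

BFS to 6:
  L0 = {0}
  L1 = {2}
6 never appears.

Answer: UNREACHABLE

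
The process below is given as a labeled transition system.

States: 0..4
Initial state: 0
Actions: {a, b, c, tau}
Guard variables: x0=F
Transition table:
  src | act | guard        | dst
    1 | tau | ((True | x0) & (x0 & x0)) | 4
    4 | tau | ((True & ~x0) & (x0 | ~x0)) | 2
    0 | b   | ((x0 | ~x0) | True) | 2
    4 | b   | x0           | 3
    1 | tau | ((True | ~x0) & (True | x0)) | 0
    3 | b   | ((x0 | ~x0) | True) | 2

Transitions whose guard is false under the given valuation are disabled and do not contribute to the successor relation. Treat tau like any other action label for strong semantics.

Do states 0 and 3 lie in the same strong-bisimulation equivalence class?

Compute ~ classes (split until stable):
  P[0] = {{0,1,2,3,4}}
  P[1] = {{0,3},{1,4},{2}}
  P[2] = {{0,3},{1},{2},{4}}
Fixed point at round 3; 4 class(es).
0∈{0,3}, 3∈{0,3}

Answer: BISIMILAR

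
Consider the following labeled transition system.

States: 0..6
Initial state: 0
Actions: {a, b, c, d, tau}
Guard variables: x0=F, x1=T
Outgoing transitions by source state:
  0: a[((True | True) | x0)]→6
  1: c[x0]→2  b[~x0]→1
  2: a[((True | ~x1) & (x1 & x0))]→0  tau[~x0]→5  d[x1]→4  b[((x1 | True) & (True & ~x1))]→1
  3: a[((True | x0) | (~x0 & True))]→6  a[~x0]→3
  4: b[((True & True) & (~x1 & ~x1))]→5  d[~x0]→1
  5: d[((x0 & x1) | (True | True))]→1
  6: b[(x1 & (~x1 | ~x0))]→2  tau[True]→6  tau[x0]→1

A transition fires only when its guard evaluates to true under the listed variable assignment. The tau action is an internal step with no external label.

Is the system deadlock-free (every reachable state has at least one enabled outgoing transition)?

Reach set: {0,1,2,4,5,6}
  0: a→6  [1 exit(s)]
  1: b→1  [1 exit(s)]
  2: d→4  tau→5  [2 exit(s)]
  4: d→1  [1 exit(s)]
  5: d→1  [1 exit(s)]
  6: b→2  tau→6  [2 exit(s)]

Answer: DEADLOCK-FREE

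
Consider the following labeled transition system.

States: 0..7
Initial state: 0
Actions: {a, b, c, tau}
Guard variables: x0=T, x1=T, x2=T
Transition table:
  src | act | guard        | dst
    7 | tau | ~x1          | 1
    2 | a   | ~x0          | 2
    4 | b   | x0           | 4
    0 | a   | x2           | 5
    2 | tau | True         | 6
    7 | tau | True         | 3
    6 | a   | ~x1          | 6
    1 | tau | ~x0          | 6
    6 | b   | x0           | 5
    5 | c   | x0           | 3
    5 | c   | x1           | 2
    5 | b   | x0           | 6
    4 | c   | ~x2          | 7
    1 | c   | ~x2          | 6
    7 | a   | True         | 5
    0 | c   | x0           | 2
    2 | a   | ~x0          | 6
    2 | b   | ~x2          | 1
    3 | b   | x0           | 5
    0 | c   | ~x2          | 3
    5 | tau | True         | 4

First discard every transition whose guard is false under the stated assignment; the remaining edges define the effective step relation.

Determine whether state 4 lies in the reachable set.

Answer: REACHABLE

Analysis:
12 transition(s) survive guard evaluation.
Layer 0: {0}
Layer 1: {2,5}  cumulative {0,2,5}
Layer 2: {3,4,6}  cumulative {0,2,3,4,5,6}
Reach set: {0,2,3,4,5,6}
Path to 4: a·tau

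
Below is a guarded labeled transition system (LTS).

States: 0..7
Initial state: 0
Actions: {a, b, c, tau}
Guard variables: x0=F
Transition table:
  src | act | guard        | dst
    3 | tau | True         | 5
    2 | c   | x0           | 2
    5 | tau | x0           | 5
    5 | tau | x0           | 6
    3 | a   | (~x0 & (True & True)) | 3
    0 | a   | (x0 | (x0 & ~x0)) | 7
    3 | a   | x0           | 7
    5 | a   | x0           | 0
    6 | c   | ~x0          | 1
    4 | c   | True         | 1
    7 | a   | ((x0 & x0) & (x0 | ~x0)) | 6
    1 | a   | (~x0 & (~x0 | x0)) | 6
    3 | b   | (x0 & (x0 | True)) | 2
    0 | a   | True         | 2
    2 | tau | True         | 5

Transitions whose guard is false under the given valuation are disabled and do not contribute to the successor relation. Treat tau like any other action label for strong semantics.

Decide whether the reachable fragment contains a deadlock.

R = {0,2,5}
  0: a→2  [1 out]
  2: tau→5  [1 out]
  5: ∅  [STUCK]
Path to 5: a·tau

Answer: DEADLOCK at state 5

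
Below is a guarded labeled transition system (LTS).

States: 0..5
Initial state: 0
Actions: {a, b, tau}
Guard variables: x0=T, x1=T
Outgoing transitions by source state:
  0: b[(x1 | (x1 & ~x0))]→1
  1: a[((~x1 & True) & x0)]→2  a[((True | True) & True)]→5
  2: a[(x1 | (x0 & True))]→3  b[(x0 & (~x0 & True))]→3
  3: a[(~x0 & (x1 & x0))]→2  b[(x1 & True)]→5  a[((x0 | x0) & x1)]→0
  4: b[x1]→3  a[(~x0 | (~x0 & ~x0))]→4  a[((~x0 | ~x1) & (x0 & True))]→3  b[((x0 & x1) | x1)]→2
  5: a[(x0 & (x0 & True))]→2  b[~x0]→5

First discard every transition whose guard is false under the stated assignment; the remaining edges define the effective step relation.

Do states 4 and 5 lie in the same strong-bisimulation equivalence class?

Answer: NOT BISIMILAR

Analysis:
Compute ~ classes (split until stable):
  π0 = {{0,1,2,3,4,5}}
  π1 = {{0,4},{1,2,5},{3}}
  π2 = {{0},{1,5},{2},{3},{4}}
  π3 = {{0},{1},{2},{3},{4},{5}}
stable after 4 split(s): 6 block(s)
class of 4: {4}; class of 5: {5}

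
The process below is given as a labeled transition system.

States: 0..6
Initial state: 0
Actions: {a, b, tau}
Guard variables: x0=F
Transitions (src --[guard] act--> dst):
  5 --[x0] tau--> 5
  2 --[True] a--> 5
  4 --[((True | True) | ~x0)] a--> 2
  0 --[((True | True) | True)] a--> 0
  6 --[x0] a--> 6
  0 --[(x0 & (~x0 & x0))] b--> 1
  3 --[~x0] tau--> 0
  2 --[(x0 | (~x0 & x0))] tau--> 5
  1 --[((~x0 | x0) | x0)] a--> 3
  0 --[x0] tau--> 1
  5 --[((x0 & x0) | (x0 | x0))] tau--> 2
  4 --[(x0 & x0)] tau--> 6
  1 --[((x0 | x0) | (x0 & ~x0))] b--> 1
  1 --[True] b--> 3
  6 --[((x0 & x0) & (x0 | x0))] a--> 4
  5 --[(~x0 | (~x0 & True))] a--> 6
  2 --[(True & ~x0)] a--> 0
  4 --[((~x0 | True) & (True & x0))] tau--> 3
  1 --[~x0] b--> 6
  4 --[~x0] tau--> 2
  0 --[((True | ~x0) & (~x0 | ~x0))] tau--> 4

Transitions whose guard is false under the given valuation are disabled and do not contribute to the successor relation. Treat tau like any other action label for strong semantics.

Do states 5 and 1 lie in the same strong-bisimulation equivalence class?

Bisimulation quotient by refinement:
  round 0: {{0,1,2,3,4,5,6}}
  round 1: {{0,4},{1},{2,5},{3},{6}}
  round 2: {{0},{1},{2},{3},{4},{5},{6}}
Fixed point at round 3; 7 class(es).
[5]={5}  [1]={1}

Answer: NOT BISIMILAR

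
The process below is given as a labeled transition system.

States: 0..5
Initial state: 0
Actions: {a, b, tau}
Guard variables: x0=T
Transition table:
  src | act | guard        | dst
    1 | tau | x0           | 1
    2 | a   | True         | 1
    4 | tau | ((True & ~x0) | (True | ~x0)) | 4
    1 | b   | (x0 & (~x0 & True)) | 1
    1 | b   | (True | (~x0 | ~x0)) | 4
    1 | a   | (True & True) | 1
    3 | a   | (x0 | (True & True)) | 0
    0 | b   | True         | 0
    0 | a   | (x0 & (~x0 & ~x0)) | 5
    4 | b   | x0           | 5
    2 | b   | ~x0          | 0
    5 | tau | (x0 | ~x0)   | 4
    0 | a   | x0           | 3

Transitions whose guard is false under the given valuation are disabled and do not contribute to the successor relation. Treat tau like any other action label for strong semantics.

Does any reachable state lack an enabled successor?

Answer: DEADLOCK-FREE

Working:
Reach set: {0,3}
  0: a→3  b→0  [deg 2]
  3: a→0  [deg 1]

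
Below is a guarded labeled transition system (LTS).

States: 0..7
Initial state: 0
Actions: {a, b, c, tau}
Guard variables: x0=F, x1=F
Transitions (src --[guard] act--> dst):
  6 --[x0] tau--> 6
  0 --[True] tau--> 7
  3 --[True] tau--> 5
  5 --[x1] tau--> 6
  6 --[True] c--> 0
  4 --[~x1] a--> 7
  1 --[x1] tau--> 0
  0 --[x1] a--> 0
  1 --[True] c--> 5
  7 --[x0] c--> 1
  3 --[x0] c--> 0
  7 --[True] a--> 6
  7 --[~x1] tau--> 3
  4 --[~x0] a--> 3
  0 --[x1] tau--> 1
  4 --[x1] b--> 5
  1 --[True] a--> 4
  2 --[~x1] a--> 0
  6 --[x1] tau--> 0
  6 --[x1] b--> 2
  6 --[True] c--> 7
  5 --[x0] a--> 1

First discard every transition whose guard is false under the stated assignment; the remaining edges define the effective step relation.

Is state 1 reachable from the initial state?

After dropping false guards: 11 live edges.
L0 = {0}
L1 = {7}  total {0,7}
L2 = {3,6}  total {0,3,6,7}
L3 = {5}  total {0,3,5,6,7}
Reach set: {0,3,5,6,7}

Answer: UNREACHABLE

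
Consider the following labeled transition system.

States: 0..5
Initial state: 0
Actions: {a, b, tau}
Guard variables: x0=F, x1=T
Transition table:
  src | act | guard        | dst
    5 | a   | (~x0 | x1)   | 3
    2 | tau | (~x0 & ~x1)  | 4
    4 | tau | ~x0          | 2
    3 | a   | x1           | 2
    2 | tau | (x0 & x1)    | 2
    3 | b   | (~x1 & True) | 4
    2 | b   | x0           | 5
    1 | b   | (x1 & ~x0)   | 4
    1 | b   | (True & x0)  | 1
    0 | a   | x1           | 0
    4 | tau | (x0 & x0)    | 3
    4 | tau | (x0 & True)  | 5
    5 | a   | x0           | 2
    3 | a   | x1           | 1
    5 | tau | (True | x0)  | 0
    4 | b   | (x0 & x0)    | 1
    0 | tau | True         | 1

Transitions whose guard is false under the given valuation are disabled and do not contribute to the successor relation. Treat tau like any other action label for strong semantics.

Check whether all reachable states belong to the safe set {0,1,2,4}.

Answer: INVARIANT HOLDS

Working:
Inv-set: {0,1,2,4}
R = {0,1,2,4}
  0: ✓
  1: ✓
  2: ✓
  4: ✓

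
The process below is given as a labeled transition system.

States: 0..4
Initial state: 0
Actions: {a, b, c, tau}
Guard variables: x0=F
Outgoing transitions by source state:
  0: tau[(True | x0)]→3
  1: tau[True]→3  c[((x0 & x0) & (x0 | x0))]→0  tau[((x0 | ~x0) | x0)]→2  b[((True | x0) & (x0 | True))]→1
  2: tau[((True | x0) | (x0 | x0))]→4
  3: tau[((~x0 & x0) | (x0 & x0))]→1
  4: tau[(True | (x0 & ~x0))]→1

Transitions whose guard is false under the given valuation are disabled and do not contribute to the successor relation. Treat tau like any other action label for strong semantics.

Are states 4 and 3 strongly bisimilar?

Answer: NOT BISIMILAR

Trace:
Compute ~ classes (split until stable):
  P[0] = {{0,1,2,3,4}}
  P[1] = {{0,2,4},{1},{3}}
  P[2] = {{0},{1},{2},{3},{4}}
stable after 3 split(s): 5 block(s)
[4]={4}  [3]={3}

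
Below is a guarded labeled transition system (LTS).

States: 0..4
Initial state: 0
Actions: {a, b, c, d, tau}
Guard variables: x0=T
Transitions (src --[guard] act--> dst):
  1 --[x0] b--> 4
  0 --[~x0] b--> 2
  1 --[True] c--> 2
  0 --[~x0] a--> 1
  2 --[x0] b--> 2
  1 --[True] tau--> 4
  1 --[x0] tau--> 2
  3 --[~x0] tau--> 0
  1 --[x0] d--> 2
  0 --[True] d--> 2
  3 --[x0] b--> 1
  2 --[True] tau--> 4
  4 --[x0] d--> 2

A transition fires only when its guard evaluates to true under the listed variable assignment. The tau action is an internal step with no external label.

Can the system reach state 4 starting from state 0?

10 transition(s) survive guard evaluation.
Layer 0: {0}
Layer 1: {2}  now seen {0,2}
Layer 2: {4}  now seen {0,2,4}
R = {0,2,4}
witness 4: d·tau

Answer: REACHABLE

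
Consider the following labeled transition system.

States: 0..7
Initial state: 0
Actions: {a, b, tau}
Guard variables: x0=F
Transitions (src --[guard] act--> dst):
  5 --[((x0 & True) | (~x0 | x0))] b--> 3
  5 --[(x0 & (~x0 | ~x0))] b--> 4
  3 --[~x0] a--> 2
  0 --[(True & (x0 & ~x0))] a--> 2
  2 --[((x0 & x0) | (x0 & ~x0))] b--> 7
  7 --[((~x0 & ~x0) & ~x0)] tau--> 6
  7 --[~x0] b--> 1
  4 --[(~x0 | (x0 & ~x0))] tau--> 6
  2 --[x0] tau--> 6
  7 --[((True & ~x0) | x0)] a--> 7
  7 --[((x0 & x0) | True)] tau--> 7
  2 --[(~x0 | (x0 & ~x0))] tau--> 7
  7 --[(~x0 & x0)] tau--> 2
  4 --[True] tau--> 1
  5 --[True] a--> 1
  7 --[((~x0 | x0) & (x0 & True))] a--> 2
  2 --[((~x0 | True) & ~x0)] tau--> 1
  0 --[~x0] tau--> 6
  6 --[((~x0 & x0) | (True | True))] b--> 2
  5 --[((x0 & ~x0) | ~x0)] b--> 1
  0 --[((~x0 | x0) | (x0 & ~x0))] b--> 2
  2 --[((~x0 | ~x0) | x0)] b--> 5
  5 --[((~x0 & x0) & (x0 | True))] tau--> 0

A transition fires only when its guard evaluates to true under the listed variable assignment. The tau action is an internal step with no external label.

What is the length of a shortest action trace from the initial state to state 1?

Breadth-first toward 1:
  depth 0: {0}
  depth 1: {2,6}
  depth 2: {1,5,7}
depth(1)=2, e.g. b·tau

Answer: 2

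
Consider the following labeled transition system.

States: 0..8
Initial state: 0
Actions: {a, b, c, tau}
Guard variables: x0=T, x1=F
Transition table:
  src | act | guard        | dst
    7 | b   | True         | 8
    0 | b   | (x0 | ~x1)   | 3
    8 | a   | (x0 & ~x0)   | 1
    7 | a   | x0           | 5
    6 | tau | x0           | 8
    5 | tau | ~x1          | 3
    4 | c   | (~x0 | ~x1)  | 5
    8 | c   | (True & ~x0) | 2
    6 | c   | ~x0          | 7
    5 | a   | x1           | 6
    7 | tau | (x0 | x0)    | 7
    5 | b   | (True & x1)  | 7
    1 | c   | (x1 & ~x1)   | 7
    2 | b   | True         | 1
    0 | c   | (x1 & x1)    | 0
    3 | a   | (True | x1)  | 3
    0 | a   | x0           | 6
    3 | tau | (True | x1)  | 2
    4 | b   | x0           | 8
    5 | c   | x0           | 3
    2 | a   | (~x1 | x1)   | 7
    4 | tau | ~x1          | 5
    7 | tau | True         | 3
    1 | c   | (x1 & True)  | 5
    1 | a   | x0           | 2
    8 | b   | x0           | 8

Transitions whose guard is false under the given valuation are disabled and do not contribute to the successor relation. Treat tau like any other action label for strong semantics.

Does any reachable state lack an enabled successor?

R = {0,1,2,3,5,6,7,8}
  0: a→6  b→3  [deg 2]
  1: a→2  [deg 1]
  2: a→7  b→1  [deg 2]
  3: a→3  tau→2  [deg 2]
  5: c→3  tau→3  [deg 2]
  6: tau→8  [deg 1]
  7: a→5  b→8  tau→3  tau→7  [deg 4]
  8: b→8  [deg 1]

Answer: DEADLOCK-FREE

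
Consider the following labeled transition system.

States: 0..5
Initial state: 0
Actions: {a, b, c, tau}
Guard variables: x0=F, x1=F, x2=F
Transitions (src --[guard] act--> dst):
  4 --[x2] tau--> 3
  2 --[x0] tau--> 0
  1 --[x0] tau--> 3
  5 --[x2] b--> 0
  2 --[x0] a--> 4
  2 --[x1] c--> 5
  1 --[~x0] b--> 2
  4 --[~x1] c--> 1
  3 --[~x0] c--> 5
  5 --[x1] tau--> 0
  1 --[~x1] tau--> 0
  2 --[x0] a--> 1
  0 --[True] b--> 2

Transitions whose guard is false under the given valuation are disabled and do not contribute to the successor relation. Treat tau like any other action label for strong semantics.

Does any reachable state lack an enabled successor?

Reachable = {0,2}
  0: b→2  [1 exit(s)]
  2: ∅  [STUCK]
witness 2: b

Answer: DEADLOCK at state 2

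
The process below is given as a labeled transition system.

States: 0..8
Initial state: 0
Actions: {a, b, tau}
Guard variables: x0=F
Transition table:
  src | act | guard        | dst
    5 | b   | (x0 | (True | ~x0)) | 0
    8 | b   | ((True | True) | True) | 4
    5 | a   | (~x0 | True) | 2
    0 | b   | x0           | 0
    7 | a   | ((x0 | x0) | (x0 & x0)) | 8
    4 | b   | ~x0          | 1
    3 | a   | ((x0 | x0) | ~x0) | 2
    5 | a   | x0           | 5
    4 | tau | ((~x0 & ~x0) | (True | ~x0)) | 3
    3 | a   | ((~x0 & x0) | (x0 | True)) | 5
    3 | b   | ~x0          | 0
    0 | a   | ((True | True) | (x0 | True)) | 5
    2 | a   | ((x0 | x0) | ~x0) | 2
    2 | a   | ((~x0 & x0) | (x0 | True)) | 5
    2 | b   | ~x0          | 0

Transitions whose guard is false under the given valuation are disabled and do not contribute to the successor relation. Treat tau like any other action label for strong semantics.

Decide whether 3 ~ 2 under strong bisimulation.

Bisimulation quotient by refinement:
  π0 = {{0,1,2,3,4,5,6,7,8}}
  π1 = {{0},{1,6,7},{2,3,5},{4},{8}}
5 equivalence class(es) (converged in 2)
3∈{2,3,5}, 2∈{2,3,5}

Answer: BISIMILAR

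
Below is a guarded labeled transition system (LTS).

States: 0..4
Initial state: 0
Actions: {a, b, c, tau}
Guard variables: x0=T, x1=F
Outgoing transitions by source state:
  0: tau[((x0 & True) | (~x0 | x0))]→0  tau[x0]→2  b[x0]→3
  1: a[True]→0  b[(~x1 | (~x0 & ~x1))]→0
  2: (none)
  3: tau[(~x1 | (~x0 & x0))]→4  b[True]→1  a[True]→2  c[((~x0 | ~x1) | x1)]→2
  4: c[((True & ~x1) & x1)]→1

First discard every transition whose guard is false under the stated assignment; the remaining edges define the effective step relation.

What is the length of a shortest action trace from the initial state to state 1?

Breadth-first toward 1:
  L0 = {0}
  L1 = {2,3}
  L2 = {1,4}
first hit 1 at d=2 via b·b

Answer: 2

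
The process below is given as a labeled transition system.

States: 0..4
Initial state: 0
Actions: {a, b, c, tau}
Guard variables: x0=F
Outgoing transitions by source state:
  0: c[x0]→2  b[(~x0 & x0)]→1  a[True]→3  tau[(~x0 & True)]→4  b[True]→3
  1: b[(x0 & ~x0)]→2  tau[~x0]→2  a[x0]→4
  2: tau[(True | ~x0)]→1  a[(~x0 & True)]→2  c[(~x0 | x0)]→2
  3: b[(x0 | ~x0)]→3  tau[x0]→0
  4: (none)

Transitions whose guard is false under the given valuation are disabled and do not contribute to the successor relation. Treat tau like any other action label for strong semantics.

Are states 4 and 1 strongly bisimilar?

Compute ~ classes (split until stable):
  P[0] = {{0,1,2,3,4}}
  P[1] = {{0},{1},{2},{3},{4}}
Fixed point at round 2; 5 class(es).
[4]={4}  [1]={1}

Answer: NOT BISIMILAR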